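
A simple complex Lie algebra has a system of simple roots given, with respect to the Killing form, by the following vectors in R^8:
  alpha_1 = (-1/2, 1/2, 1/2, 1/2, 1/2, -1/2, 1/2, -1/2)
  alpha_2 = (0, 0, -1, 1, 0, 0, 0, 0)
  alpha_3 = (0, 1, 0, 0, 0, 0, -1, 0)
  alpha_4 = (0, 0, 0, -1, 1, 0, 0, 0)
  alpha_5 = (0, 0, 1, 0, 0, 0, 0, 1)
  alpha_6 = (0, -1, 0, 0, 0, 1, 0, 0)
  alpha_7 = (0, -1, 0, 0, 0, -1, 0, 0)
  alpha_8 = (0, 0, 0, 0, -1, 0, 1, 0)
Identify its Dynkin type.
Compute the Cartan integers a_ij = 2(alpha_i, alpha_j)/(alpha_j, alpha_j); the resulting 8x8 Cartan matrix is
[[2, 0, 0, 0, 0, -1, 0, 0], [0, 2, 0, -1, -1, 0, 0, 0], [0, 0, 2, 0, 0, -1, -1, -1], [0, -1, 0, 2, 0, 0, 0, -1], [0, -1, 0, 0, 2, 0, 0, 0], [-1, 0, -1, 0, 0, 2, 0, 0], [0, 0, -1, 0, 0, 0, 2, 0], [0, 0, -1, -1, 0, 0, 0, 2]].
All simple roots have the same length, so the diagram is simply laced. The associated Dynkin diagram is a chain of 7 nodes with one extra node attached to the third node from one end (E_8), so the type is E_8.

E_8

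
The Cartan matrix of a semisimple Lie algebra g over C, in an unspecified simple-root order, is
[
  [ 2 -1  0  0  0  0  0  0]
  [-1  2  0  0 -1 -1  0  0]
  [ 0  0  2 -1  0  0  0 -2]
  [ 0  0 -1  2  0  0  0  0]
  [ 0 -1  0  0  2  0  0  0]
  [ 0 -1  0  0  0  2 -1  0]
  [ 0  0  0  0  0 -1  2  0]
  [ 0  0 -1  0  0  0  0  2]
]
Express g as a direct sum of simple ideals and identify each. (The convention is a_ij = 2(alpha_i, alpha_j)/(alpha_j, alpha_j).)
B_3 (so(7)) ⊕ D_5 (so(10))

The diagram associated to this matrix has two connected components: the simple roots {alpha_3, alpha_4, alpha_8} form a chain of 3 nodes with a double edge at one end; the terminal node there is the unique short simple root (B_3), and {alpha_1, alpha_2, alpha_5, alpha_6, alpha_7} form a chain of 3 nodes with a fork of two nodes at one end (D_5). A semisimple Lie algebra decomposes uniquely as the direct sum of simple ideals, one per connected component of its Dynkin diagram, so g ≅ B_3 ⊕ D_5 (dimension 21 + 45 = 66).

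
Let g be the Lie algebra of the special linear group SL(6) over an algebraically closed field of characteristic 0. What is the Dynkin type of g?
This is sl(6), which has dimension 6^2 - 1 = 35 and rank 6 - 1 = 5 (a Cartan subalgebra is the diagonal traceless matrices). In the classification of classical Lie algebras, the special linear algebra sl(n+1) has type A_n; here n = 5, so the Dynkin diagram is a chain of 5 nodes with single edges (A_5). Hence the type is A_5.

A_5 (sl(6))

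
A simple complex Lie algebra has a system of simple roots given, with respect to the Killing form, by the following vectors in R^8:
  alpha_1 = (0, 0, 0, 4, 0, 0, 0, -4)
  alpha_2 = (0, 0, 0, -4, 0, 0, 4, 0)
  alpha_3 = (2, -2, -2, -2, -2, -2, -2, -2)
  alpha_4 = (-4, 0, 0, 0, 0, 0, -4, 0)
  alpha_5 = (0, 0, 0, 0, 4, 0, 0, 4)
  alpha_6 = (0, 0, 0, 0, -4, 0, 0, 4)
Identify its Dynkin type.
Compute the Cartan integers a_ij = 2(alpha_i, alpha_j)/(alpha_j, alpha_j); the resulting 6x6 Cartan matrix is
[[2, -1, 0, 0, -1, -1], [-1, 2, 0, -1, 0, 0], [0, 0, 2, 0, -1, 0], [0, -1, 0, 2, 0, 0], [-1, 0, -1, 0, 2, 0], [-1, 0, 0, 0, 0, 2]].
All simple roots have the same length, so the diagram is simply laced. The associated Dynkin diagram is a chain of 5 nodes with one extra node attached to the third node from one end (E_6), so the type is E_6.

E_6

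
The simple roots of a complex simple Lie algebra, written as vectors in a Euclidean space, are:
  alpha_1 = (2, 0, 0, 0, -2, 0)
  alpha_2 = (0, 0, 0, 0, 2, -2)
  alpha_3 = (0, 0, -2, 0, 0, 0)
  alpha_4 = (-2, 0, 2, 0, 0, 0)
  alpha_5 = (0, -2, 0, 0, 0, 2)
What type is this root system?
Compute the Cartan integers a_ij = 2(alpha_i, alpha_j)/(alpha_j, alpha_j); the resulting 5x5 Cartan matrix is
[[2, -1, 0, -1, 0], [-1, 2, 0, 0, -1], [0, 0, 2, -1, 0], [-1, 0, -2, 2, 0], [0, -1, 0, 0, 2]].
The roots have two lengths (squared-length ratio 2:1); the short ones are alpha_{3}. The associated Dynkin diagram is a chain of 5 nodes with a double edge at one end; the terminal node there is the unique short simple root (B_5), so the type is B_5 (the algebra so(11)).

B5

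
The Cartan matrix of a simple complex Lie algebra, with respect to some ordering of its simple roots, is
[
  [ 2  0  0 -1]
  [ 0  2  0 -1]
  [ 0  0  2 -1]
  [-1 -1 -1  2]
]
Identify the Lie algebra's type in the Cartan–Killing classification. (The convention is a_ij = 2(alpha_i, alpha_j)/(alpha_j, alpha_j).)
D_4 (so(8))

The matrix has rank 4 with 2's on the diagonal. Reading the off-diagonal entries as Dynkin edges (a single edge where a_ij = a_ji = -1; a double or triple edge where a_ij * a_ji = 2 or 3), the diagram is a chain of 2 nodes with a fork of two nodes at one end (D_4). One simple-root ordering that puts it in standard form is (alpha_2, alpha_4, alpha_1, alpha_3). So the algebra is type D_4, i.e. so(8).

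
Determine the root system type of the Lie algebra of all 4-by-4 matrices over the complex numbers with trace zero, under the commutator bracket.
A_3

This is sl(4), which has dimension 4^2 - 1 = 15 and rank 4 - 1 = 3 (a Cartan subalgebra is the diagonal traceless matrices). In the classification of classical Lie algebras, the special linear algebra sl(n+1) has type A_n; here n = 3, so the Dynkin diagram is a chain of 3 nodes with single edges (A_3). Hence the type is A_3.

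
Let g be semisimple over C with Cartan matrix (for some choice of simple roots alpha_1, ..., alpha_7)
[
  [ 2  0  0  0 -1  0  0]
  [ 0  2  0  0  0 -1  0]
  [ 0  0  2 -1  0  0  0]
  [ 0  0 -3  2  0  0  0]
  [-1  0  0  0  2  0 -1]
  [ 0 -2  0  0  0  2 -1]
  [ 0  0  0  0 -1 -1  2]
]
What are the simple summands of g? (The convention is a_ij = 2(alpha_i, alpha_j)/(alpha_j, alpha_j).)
The diagram associated to this matrix has two connected components: the simple roots {alpha_1, alpha_2, alpha_5, alpha_6, alpha_7} form a chain of 5 nodes with a double edge at one end; the terminal node there is the unique short simple root (B_5), and {alpha_3, alpha_4} form two nodes joined by a triple edge (G_2). A semisimple Lie algebra decomposes uniquely as the direct sum of simple ideals, one per connected component of its Dynkin diagram, so g ≅ B_5 ⊕ G_2 (dimension 55 + 14 = 69).

B_5 ⊕ G_2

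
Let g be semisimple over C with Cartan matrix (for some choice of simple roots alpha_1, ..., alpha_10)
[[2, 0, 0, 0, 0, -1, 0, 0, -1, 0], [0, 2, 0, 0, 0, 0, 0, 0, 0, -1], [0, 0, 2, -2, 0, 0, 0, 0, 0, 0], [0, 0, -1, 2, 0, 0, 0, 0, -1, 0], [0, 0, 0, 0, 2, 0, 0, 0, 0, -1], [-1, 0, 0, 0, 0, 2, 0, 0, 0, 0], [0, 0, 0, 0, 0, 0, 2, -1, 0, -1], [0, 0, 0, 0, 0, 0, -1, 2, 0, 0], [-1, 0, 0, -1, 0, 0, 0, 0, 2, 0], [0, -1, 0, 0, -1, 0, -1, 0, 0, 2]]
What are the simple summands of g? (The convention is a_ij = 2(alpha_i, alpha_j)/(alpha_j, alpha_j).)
C_5 ⊕ D_5

The diagram associated to this matrix has two connected components: the simple roots {alpha_1, alpha_3, alpha_4, alpha_6, alpha_9} form a chain of 5 nodes with a double edge at one end; the terminal node there is the unique long simple root (C_5), and {alpha_2, alpha_5, alpha_7, alpha_8, alpha_10} form a chain of 3 nodes with a fork of two nodes at one end (D_5). A semisimple Lie algebra decomposes uniquely as the direct sum of simple ideals, one per connected component of its Dynkin diagram, so g ≅ C_5 ⊕ D_5 (dimension 55 + 45 = 100).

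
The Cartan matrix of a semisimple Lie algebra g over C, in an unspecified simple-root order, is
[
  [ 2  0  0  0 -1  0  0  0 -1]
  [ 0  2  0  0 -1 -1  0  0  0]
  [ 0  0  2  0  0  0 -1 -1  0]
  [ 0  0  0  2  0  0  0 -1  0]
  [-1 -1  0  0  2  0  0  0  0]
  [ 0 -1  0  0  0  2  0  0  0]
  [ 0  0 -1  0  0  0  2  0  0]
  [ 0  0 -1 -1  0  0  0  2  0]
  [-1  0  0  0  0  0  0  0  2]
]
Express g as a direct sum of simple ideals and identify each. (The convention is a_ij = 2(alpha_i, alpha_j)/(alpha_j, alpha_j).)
The diagram associated to this matrix has two connected components: the simple roots {alpha_3, alpha_4, alpha_7, alpha_8} form a chain of 4 nodes with single edges (A_4), and {alpha_1, alpha_2, alpha_5, alpha_6, alpha_9} form a chain of 5 nodes with single edges (A_5). A semisimple Lie algebra decomposes uniquely as the direct sum of simple ideals, one per connected component of its Dynkin diagram, so g ≅ A_4 ⊕ A_5 (dimension 24 + 35 = 59).

type A_4 + type A_5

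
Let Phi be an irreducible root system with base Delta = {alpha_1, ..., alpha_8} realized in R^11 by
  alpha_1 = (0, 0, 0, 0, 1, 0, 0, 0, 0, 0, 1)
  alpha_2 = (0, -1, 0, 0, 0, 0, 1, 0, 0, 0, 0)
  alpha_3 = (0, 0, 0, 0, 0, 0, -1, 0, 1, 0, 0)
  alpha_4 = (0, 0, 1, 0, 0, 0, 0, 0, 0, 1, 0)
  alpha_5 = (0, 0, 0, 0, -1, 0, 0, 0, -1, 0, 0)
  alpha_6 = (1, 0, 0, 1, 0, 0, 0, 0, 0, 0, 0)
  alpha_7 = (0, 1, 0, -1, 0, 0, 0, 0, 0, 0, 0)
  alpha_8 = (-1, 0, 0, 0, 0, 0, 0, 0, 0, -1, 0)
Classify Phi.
Compute the Cartan integers a_ij = 2(alpha_i, alpha_j)/(alpha_j, alpha_j); the resulting 8x8 Cartan matrix is
[[2, 0, 0, 0, -1, 0, 0, 0], [0, 2, -1, 0, 0, 0, -1, 0], [0, -1, 2, 0, -1, 0, 0, 0], [0, 0, 0, 2, 0, 0, 0, -1], [-1, 0, -1, 0, 2, 0, 0, 0], [0, 0, 0, 0, 0, 2, -1, -1], [0, -1, 0, 0, 0, -1, 2, 0], [0, 0, 0, -1, 0, -1, 0, 2]].
All simple roots have the same length, so the diagram is simply laced. The associated Dynkin diagram is a chain of 8 nodes with single edges (A_8), so the type is A_8 (the algebra sl(9)).

A_8 (sl(9))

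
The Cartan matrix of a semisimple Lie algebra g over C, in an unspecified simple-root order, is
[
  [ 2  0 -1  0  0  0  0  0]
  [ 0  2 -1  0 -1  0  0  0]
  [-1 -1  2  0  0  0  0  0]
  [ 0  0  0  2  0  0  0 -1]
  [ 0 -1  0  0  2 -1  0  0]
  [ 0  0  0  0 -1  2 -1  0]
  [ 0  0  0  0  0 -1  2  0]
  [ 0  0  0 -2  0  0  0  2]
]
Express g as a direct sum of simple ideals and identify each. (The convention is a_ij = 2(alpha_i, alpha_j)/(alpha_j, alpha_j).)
A6 ⊕ B2

The diagram associated to this matrix has two connected components: the simple roots {alpha_1, alpha_2, alpha_3, alpha_5, alpha_6, alpha_7} form a chain of 6 nodes with single edges (A_6), and {alpha_4, alpha_8} form a chain of 2 nodes with a double edge at one end; the terminal node there is the unique short simple root (B_2). A semisimple Lie algebra decomposes uniquely as the direct sum of simple ideals, one per connected component of its Dynkin diagram, so g ≅ A_6 ⊕ B_2 (dimension 48 + 10 = 58).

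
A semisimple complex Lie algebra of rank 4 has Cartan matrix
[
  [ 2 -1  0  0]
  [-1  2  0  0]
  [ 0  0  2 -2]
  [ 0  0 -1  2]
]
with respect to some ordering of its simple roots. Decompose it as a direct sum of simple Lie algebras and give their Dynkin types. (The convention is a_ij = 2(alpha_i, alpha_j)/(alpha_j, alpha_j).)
A_2 (sl(3)) + B_2 (so(5))

The diagram associated to this matrix has two connected components: the simple roots {alpha_1, alpha_2} form a chain of 2 nodes with single edges (A_2), and {alpha_3, alpha_4} form a chain of 2 nodes with a double edge at one end; the terminal node there is the unique short simple root (B_2). A semisimple Lie algebra decomposes uniquely as the direct sum of simple ideals, one per connected component of its Dynkin diagram, so g ≅ A_2 ⊕ B_2 (dimension 8 + 10 = 18).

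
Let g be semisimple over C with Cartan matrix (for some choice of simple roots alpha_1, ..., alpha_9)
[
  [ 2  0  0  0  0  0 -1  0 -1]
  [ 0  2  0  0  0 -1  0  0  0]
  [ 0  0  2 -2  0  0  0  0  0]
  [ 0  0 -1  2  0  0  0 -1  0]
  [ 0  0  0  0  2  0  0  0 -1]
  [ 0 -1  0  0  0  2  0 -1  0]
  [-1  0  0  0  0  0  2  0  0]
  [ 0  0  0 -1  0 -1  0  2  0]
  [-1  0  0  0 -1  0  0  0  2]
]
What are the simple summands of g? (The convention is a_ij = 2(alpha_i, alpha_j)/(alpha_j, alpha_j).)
A_4 + C_5

The diagram associated to this matrix has two connected components: the simple roots {alpha_1, alpha_5, alpha_7, alpha_9} form a chain of 4 nodes with single edges (A_4), and {alpha_2, alpha_3, alpha_4, alpha_6, alpha_8} form a chain of 5 nodes with a double edge at one end; the terminal node there is the unique long simple root (C_5). A semisimple Lie algebra decomposes uniquely as the direct sum of simple ideals, one per connected component of its Dynkin diagram, so g ≅ A_4 ⊕ C_5 (dimension 24 + 55 = 79).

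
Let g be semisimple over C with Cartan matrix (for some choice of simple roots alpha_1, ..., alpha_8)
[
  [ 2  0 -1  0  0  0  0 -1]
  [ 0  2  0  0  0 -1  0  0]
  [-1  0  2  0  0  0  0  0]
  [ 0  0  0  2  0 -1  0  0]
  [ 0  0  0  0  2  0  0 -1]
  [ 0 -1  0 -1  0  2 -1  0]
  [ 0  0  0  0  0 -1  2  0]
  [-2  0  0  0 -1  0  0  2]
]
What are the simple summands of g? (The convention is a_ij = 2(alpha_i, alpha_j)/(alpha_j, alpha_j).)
The diagram associated to this matrix has two connected components: the simple roots {alpha_2, alpha_4, alpha_6, alpha_7} form a chain of 2 nodes with a fork of two nodes at one end (D_4), and {alpha_1, alpha_3, alpha_5, alpha_8} form a chain of 4 nodes with a double edge between the middle two (F_4). A semisimple Lie algebra decomposes uniquely as the direct sum of simple ideals, one per connected component of its Dynkin diagram, so g ≅ D_4 ⊕ F_4 (dimension 28 + 52 = 80).

D4 + F4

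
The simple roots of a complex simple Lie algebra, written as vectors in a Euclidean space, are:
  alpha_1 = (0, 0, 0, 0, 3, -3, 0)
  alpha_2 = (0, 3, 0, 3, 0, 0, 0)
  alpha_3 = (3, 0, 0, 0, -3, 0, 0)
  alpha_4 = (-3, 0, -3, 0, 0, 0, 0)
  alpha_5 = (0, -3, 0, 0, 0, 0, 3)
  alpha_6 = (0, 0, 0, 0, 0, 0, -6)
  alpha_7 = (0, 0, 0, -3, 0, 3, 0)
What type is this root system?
Compute the Cartan integers a_ij = 2(alpha_i, alpha_j)/(alpha_j, alpha_j); the resulting 7x7 Cartan matrix is
[[2, 0, -1, 0, 0, 0, -1], [0, 2, 0, 0, -1, 0, -1], [-1, 0, 2, -1, 0, 0, 0], [0, 0, -1, 2, 0, 0, 0], [0, -1, 0, 0, 2, -1, 0], [0, 0, 0, 0, -2, 2, 0], [-1, -1, 0, 0, 0, 0, 2]].
The roots have two lengths (squared-length ratio 2:1); the short ones are alpha_{1,2,3,4,5,7}. The associated Dynkin diagram is a chain of 7 nodes with a double edge at one end; the terminal node there is the unique long simple root (C_7), so the type is C_7 (the algebra sp(14)).

type C_7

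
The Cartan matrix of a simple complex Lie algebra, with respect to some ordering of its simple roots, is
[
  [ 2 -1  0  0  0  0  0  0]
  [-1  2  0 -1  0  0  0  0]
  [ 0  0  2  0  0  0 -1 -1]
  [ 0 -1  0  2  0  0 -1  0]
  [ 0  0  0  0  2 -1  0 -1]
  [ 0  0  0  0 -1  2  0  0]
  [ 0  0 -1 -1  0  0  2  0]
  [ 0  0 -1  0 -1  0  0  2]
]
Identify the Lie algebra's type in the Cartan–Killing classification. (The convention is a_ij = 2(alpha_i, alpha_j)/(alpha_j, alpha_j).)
A_8

The matrix has rank 8 with 2's on the diagonal. Reading the off-diagonal entries as Dynkin edges (a single edge where a_ij = a_ji = -1; a double or triple edge where a_ij * a_ji = 2 or 3), the diagram is a chain of 8 nodes with single edges (A_8). One simple-root ordering that puts it in standard form is (alpha_1, alpha_2, alpha_4, alpha_7, alpha_3, alpha_8, alpha_5, alpha_6). So the algebra is type A_8, i.e. sl(9).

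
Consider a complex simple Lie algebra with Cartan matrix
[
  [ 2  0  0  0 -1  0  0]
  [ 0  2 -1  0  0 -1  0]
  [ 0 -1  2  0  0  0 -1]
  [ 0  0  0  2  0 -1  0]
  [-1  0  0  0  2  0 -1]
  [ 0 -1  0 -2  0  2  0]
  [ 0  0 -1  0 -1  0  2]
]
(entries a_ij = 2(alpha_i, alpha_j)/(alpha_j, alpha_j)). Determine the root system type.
The matrix has rank 7 with 2's on the diagonal. Reading the off-diagonal entries as Dynkin edges (a single edge where a_ij = a_ji = -1; a double or triple edge where a_ij * a_ji = 2 or 3), the diagram is a chain of 7 nodes with a double edge at one end; the terminal node there is the unique short simple root (B_7). One simple-root ordering that puts it in standard form is (alpha_1, alpha_5, alpha_7, alpha_3, alpha_2, alpha_6, alpha_4). So the algebra is type B_7, i.e. so(15).

B_7 (so(15))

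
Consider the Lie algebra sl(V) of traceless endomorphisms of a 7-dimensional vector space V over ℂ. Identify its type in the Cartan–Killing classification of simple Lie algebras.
This is sl(7), which has dimension 7^2 - 1 = 48 and rank 7 - 1 = 6 (a Cartan subalgebra is the diagonal traceless matrices). In the classification of classical Lie algebras, the special linear algebra sl(n+1) has type A_n; here n = 6, so the Dynkin diagram is a chain of 6 nodes with single edges (A_6). Hence the type is A_6.

A_6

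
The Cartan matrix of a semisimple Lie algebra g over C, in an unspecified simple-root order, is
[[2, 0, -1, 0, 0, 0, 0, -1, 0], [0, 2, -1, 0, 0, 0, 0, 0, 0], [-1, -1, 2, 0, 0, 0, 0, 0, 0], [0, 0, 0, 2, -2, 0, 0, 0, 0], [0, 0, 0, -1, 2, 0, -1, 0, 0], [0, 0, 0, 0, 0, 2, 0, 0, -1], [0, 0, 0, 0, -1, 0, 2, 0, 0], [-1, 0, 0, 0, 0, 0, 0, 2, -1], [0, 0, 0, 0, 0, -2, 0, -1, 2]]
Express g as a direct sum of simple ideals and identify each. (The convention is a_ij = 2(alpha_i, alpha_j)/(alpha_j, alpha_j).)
The diagram associated to this matrix has two connected components: the simple roots {alpha_1, alpha_2, alpha_3, alpha_6, alpha_8, alpha_9} form a chain of 6 nodes with a double edge at one end; the terminal node there is the unique short simple root (B_6), and {alpha_4, alpha_5, alpha_7} form a chain of 3 nodes with a double edge at one end; the terminal node there is the unique long simple root (C_3). A semisimple Lie algebra decomposes uniquely as the direct sum of simple ideals, one per connected component of its Dynkin diagram, so g ≅ B_6 ⊕ C_3 (dimension 78 + 21 = 99).

type B_6 + type C_3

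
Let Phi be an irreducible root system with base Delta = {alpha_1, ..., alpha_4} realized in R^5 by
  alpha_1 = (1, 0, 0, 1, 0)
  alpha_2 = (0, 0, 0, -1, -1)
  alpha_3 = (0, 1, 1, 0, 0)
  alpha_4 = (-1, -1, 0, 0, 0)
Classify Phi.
A_4

Compute the Cartan integers a_ij = 2(alpha_i, alpha_j)/(alpha_j, alpha_j); the resulting 4x4 Cartan matrix is
[[2, -1, 0, -1], [-1, 2, 0, 0], [0, 0, 2, -1], [-1, 0, -1, 2]].
All simple roots have the same length, so the diagram is simply laced. The associated Dynkin diagram is a chain of 4 nodes with single edges (A_4), so the type is A_4 (the algebra sl(5)).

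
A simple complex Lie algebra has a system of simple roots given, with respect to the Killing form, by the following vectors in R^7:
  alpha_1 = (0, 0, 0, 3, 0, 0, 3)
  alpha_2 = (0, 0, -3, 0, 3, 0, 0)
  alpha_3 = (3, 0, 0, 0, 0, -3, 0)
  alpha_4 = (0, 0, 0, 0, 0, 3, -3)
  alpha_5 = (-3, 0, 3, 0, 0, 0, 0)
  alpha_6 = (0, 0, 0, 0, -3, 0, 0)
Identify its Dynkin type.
Compute the Cartan integers a_ij = 2(alpha_i, alpha_j)/(alpha_j, alpha_j); the resulting 6x6 Cartan matrix is
[[2, 0, 0, -1, 0, 0], [0, 2, 0, 0, -1, -2], [0, 0, 2, -1, -1, 0], [-1, 0, -1, 2, 0, 0], [0, -1, -1, 0, 2, 0], [0, -1, 0, 0, 0, 2]].
The roots have two lengths (squared-length ratio 2:1); the short ones are alpha_{6}. The associated Dynkin diagram is a chain of 6 nodes with a double edge at one end; the terminal node there is the unique short simple root (B_6), so the type is B_6 (the algebra so(13)).

B6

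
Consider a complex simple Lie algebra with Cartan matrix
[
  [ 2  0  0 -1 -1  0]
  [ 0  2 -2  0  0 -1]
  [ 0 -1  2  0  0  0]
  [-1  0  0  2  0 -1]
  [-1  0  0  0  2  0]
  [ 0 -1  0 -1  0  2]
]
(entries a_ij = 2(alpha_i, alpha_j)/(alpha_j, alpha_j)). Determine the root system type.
The matrix has rank 6 with 2's on the diagonal. Reading the off-diagonal entries as Dynkin edges (a single edge where a_ij = a_ji = -1; a double or triple edge where a_ij * a_ji = 2 or 3), the diagram is a chain of 6 nodes with a double edge at one end; the terminal node there is the unique short simple root (B_6). One simple-root ordering that puts it in standard form is (alpha_5, alpha_1, alpha_4, alpha_6, alpha_2, alpha_3). So the algebra is type B_6, i.e. so(13).

type B_6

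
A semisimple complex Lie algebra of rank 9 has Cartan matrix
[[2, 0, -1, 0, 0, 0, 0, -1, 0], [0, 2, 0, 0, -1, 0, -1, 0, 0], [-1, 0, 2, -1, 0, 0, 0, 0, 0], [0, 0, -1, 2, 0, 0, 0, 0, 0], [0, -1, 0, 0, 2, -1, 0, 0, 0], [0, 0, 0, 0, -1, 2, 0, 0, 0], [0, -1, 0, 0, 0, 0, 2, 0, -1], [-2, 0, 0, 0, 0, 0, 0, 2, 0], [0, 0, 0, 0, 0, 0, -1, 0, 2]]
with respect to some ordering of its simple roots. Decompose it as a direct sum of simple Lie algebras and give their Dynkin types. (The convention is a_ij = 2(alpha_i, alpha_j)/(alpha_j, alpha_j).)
type A_5 + type C_4

The diagram associated to this matrix has two connected components: the simple roots {alpha_2, alpha_5, alpha_6, alpha_7, alpha_9} form a chain of 5 nodes with single edges (A_5), and {alpha_1, alpha_3, alpha_4, alpha_8} form a chain of 4 nodes with a double edge at one end; the terminal node there is the unique long simple root (C_4). A semisimple Lie algebra decomposes uniquely as the direct sum of simple ideals, one per connected component of its Dynkin diagram, so g ≅ A_5 ⊕ C_4 (dimension 35 + 36 = 71).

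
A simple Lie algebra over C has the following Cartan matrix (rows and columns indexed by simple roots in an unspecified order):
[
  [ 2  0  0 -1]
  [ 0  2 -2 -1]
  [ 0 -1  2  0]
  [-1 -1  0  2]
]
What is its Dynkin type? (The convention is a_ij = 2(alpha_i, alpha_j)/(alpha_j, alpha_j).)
The matrix has rank 4 with 2's on the diagonal. Reading the off-diagonal entries as Dynkin edges (a single edge where a_ij = a_ji = -1; a double or triple edge where a_ij * a_ji = 2 or 3), the diagram is a chain of 4 nodes with a double edge at one end; the terminal node there is the unique short simple root (B_4). One simple-root ordering that puts it in standard form is (alpha_1, alpha_4, alpha_2, alpha_3). So the algebra is type B_4, i.e. so(9).

B_4 (so(9))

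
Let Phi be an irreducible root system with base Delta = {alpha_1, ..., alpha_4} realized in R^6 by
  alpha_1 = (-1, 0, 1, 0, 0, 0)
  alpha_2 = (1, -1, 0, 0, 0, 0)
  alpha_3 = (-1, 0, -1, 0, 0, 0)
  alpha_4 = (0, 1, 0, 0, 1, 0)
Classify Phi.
Compute the Cartan integers a_ij = 2(alpha_i, alpha_j)/(alpha_j, alpha_j); the resulting 4x4 Cartan matrix is
[[2, -1, 0, 0], [-1, 2, -1, -1], [0, -1, 2, 0], [0, -1, 0, 2]].
All simple roots have the same length, so the diagram is simply laced. The associated Dynkin diagram is a chain of 2 nodes with a fork of two nodes at one end (D_4), so the type is D_4 (the algebra so(8)).

D4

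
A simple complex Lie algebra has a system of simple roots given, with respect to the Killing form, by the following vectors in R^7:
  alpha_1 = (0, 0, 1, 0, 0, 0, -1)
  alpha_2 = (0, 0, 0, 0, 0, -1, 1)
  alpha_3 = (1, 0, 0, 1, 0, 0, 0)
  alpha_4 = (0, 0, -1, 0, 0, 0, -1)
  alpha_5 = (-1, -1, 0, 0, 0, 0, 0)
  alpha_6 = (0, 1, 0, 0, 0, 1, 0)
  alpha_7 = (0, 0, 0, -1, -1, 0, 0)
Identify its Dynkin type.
Compute the Cartan integers a_ij = 2(alpha_i, alpha_j)/(alpha_j, alpha_j); the resulting 7x7 Cartan matrix is
[[2, -1, 0, 0, 0, 0, 0], [-1, 2, 0, -1, 0, -1, 0], [0, 0, 2, 0, -1, 0, -1], [0, -1, 0, 2, 0, 0, 0], [0, 0, -1, 0, 2, -1, 0], [0, -1, 0, 0, -1, 2, 0], [0, 0, -1, 0, 0, 0, 2]].
All simple roots have the same length, so the diagram is simply laced. The associated Dynkin diagram is a chain of 5 nodes with a fork of two nodes at one end (D_7), so the type is D_7 (the algebra so(14)).

D_7 (so(14))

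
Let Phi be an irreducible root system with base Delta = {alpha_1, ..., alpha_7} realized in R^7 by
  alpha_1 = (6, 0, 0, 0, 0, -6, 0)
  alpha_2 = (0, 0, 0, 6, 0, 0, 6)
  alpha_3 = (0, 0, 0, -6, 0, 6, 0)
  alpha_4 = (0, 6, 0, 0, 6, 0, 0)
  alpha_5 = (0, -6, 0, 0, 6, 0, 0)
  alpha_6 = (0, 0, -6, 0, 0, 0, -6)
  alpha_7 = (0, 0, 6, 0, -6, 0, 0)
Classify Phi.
Compute the Cartan integers a_ij = 2(alpha_i, alpha_j)/(alpha_j, alpha_j); the resulting 7x7 Cartan matrix is
[[2, 0, -1, 0, 0, 0, 0], [0, 2, -1, 0, 0, -1, 0], [-1, -1, 2, 0, 0, 0, 0], [0, 0, 0, 2, 0, 0, -1], [0, 0, 0, 0, 2, 0, -1], [0, -1, 0, 0, 0, 2, -1], [0, 0, 0, -1, -1, -1, 2]].
All simple roots have the same length, so the diagram is simply laced. The associated Dynkin diagram is a chain of 5 nodes with a fork of two nodes at one end (D_7), so the type is D_7 (the algebra so(14)).

D7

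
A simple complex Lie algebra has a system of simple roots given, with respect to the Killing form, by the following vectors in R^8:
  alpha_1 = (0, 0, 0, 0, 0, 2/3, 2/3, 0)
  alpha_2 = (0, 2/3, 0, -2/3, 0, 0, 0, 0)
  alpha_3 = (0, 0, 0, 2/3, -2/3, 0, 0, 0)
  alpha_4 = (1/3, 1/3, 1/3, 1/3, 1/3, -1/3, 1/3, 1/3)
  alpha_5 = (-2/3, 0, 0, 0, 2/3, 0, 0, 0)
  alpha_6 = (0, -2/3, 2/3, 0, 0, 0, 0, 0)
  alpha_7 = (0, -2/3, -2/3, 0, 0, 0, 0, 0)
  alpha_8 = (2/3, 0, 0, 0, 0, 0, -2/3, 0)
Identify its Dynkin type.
E_8

Compute the Cartan integers a_ij = 2(alpha_i, alpha_j)/(alpha_j, alpha_j); the resulting 8x8 Cartan matrix is
[[2, 0, 0, 0, 0, 0, 0, -1], [0, 2, -1, 0, 0, -1, -1, 0], [0, -1, 2, 0, -1, 0, 0, 0], [0, 0, 0, 2, 0, 0, -1, 0], [0, 0, -1, 0, 2, 0, 0, -1], [0, -1, 0, 0, 0, 2, 0, 0], [0, -1, 0, -1, 0, 0, 2, 0], [-1, 0, 0, 0, -1, 0, 0, 2]].
All simple roots have the same length, so the diagram is simply laced. The associated Dynkin diagram is a chain of 7 nodes with one extra node attached to the third node from one end (E_8), so the type is E_8.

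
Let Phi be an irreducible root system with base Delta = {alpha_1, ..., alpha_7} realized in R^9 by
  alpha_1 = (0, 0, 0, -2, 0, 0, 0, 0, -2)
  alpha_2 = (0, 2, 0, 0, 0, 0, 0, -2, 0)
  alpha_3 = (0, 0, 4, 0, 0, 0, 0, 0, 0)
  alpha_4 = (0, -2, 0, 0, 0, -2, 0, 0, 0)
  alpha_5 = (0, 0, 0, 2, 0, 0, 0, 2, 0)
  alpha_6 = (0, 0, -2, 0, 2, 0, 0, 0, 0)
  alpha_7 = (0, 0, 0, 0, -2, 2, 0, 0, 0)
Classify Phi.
C7

Compute the Cartan integers a_ij = 2(alpha_i, alpha_j)/(alpha_j, alpha_j); the resulting 7x7 Cartan matrix is
[[2, 0, 0, 0, -1, 0, 0], [0, 2, 0, -1, -1, 0, 0], [0, 0, 2, 0, 0, -2, 0], [0, -1, 0, 2, 0, 0, -1], [-1, -1, 0, 0, 2, 0, 0], [0, 0, -1, 0, 0, 2, -1], [0, 0, 0, -1, 0, -1, 2]].
The roots have two lengths (squared-length ratio 2:1); the short ones are alpha_{1,2,4,5,6,7}. The associated Dynkin diagram is a chain of 7 nodes with a double edge at one end; the terminal node there is the unique long simple root (C_7), so the type is C_7 (the algebra sp(14)).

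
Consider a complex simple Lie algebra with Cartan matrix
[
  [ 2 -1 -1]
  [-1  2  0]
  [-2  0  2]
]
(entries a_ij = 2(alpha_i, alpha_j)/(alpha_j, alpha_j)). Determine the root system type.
type C_3

The matrix has rank 3 with 2's on the diagonal. Reading the off-diagonal entries as Dynkin edges (a single edge where a_ij = a_ji = -1; a double or triple edge where a_ij * a_ji = 2 or 3), the diagram is a chain of 3 nodes with a double edge at one end; the terminal node there is the unique long simple root (C_3). One simple-root ordering that puts it in standard form is (alpha_2, alpha_1, alpha_3). So the algebra is type C_3, i.e. sp(6).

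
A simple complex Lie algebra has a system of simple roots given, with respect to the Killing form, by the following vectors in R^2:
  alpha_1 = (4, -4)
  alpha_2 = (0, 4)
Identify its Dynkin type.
B2

Compute the Cartan integers a_ij = 2(alpha_i, alpha_j)/(alpha_j, alpha_j); the resulting 2x2 Cartan matrix is
[[2, -2], [-1, 2]].
The roots have two lengths (squared-length ratio 2:1); the short ones are alpha_{2}. The associated Dynkin diagram is a chain of 2 nodes with a double edge at one end; the terminal node there is the unique short simple root (B_2), so the type is B_2 (the algebra so(5)).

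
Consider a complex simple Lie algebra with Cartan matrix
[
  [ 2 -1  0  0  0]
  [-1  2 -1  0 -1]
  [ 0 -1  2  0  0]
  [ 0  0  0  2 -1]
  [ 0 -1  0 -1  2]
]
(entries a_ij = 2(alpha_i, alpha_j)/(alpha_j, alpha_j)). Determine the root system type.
The matrix has rank 5 with 2's on the diagonal. Reading the off-diagonal entries as Dynkin edges (a single edge where a_ij = a_ji = -1; a double or triple edge where a_ij * a_ji = 2 or 3), the diagram is a chain of 3 nodes with a fork of two nodes at one end (D_5). One simple-root ordering that puts it in standard form is (alpha_4, alpha_5, alpha_2, alpha_1, alpha_3). So the algebra is type D_5, i.e. so(10).

D5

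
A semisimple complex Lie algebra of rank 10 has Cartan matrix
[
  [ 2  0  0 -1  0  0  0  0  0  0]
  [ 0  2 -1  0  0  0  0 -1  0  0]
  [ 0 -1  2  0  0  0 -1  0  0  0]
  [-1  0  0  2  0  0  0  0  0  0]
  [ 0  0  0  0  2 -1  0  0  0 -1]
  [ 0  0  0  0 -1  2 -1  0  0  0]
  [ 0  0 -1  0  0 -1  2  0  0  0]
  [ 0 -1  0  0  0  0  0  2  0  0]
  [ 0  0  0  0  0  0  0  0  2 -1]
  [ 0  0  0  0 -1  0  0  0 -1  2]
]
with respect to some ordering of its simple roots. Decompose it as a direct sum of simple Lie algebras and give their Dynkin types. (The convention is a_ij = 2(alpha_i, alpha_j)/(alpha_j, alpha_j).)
A2 ⊕ A8

The diagram associated to this matrix has two connected components: the simple roots {alpha_1, alpha_4} form a chain of 2 nodes with single edges (A_2), and {alpha_2, alpha_3, alpha_5, alpha_6, alpha_7, alpha_8, alpha_9, alpha_10} form a chain of 8 nodes with single edges (A_8). A semisimple Lie algebra decomposes uniquely as the direct sum of simple ideals, one per connected component of its Dynkin diagram, so g ≅ A_2 ⊕ A_8 (dimension 8 + 80 = 88).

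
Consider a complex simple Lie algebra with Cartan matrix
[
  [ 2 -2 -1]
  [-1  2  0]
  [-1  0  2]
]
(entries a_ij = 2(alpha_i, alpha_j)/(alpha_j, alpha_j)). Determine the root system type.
The matrix has rank 3 with 2's on the diagonal. Reading the off-diagonal entries as Dynkin edges (a single edge where a_ij = a_ji = -1; a double or triple edge where a_ij * a_ji = 2 or 3), the diagram is a chain of 3 nodes with a double edge at one end; the terminal node there is the unique short simple root (B_3). One simple-root ordering that puts it in standard form is (alpha_3, alpha_1, alpha_2). So the algebra is type B_3, i.e. so(7).

B_3 (so(7))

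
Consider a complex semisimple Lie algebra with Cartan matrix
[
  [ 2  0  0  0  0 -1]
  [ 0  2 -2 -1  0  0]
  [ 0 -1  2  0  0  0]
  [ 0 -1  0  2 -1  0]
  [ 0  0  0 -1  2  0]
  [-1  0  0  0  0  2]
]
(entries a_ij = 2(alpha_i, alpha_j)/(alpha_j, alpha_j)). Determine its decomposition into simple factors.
The diagram associated to this matrix has two connected components: the simple roots {alpha_1, alpha_6} form a chain of 2 nodes with single edges (A_2), and {alpha_2, alpha_3, alpha_4, alpha_5} form a chain of 4 nodes with a double edge at one end; the terminal node there is the unique short simple root (B_4). A semisimple Lie algebra decomposes uniquely as the direct sum of simple ideals, one per connected component of its Dynkin diagram, so g ≅ A_2 ⊕ B_4 (dimension 8 + 36 = 44).

A_2 (sl(3)) + B_4 (so(9))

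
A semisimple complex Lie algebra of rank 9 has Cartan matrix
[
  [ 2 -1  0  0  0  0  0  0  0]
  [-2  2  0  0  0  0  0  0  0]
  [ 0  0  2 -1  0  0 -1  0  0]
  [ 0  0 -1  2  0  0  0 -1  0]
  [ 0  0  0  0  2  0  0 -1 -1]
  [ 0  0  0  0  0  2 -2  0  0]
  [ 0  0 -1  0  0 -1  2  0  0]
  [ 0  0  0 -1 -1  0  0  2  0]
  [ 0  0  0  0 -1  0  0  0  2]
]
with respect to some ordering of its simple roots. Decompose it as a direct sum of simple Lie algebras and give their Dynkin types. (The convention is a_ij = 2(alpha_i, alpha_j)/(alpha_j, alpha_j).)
B2 + C7

The diagram associated to this matrix has two connected components: the simple roots {alpha_1, alpha_2} form a chain of 2 nodes with a double edge at one end; the terminal node there is the unique short simple root (B_2), and {alpha_3, alpha_4, alpha_5, alpha_6, alpha_7, alpha_8, alpha_9} form a chain of 7 nodes with a double edge at one end; the terminal node there is the unique long simple root (C_7). A semisimple Lie algebra decomposes uniquely as the direct sum of simple ideals, one per connected component of its Dynkin diagram, so g ≅ B_2 ⊕ C_7 (dimension 10 + 105 = 115).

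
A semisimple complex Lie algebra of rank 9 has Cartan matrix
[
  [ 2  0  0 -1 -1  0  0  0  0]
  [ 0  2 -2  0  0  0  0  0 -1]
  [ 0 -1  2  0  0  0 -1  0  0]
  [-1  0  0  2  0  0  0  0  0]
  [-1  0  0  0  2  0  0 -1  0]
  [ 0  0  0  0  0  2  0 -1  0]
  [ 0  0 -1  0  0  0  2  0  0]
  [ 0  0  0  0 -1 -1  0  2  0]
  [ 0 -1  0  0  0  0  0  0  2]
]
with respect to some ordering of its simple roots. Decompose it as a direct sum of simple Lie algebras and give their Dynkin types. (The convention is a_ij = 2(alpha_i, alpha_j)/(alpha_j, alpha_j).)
type A_5 + type F_4

The diagram associated to this matrix has two connected components: the simple roots {alpha_1, alpha_4, alpha_5, alpha_6, alpha_8} form a chain of 5 nodes with single edges (A_5), and {alpha_2, alpha_3, alpha_7, alpha_9} form a chain of 4 nodes with a double edge between the middle two (F_4). A semisimple Lie algebra decomposes uniquely as the direct sum of simple ideals, one per connected component of its Dynkin diagram, so g ≅ A_5 ⊕ F_4 (dimension 35 + 52 = 87).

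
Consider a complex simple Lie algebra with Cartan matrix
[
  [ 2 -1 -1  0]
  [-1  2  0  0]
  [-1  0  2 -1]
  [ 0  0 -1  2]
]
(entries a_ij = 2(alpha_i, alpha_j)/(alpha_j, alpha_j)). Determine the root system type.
type A_4

The matrix has rank 4 with 2's on the diagonal. Reading the off-diagonal entries as Dynkin edges (a single edge where a_ij = a_ji = -1; a double or triple edge where a_ij * a_ji = 2 or 3), the diagram is a chain of 4 nodes with single edges (A_4). One simple-root ordering that puts it in standard form is (alpha_2, alpha_1, alpha_3, alpha_4). So the algebra is type A_4, i.e. sl(5).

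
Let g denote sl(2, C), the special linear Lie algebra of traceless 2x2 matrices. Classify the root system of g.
A_1 (sl(2))

This is sl(2), which has dimension 2^2 - 1 = 3 and rank 2 - 1 = 1 (a Cartan subalgebra is the diagonal traceless matrices). In the classification of classical Lie algebras, the special linear algebra sl(n+1) has type A_n; here n = 1, so the Dynkin diagram is a chain of 1 nodes with single edges (A_1). Hence the type is A_1.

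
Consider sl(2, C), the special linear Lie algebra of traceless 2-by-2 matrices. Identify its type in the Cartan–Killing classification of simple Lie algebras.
A1

This is sl(2), which has dimension 2^2 - 1 = 3 and rank 2 - 1 = 1 (a Cartan subalgebra is the diagonal traceless matrices). In the classification of classical Lie algebras, the special linear algebra sl(n+1) has type A_n; here n = 1, so the Dynkin diagram is a chain of 1 nodes with single edges (A_1). Hence the type is A_1.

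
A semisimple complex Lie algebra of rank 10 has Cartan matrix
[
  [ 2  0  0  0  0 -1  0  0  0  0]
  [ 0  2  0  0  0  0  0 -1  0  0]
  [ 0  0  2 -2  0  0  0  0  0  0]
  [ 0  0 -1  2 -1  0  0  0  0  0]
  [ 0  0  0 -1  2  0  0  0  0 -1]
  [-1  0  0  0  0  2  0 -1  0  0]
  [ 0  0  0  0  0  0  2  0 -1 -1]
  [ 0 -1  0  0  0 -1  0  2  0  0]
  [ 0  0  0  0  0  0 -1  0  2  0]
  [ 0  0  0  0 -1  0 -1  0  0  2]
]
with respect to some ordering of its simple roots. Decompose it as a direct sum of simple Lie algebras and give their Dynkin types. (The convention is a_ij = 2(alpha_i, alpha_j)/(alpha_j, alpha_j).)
A_4 (sl(5)) + C_6 (sp(12))

The diagram associated to this matrix has two connected components: the simple roots {alpha_1, alpha_2, alpha_6, alpha_8} form a chain of 4 nodes with single edges (A_4), and {alpha_3, alpha_4, alpha_5, alpha_7, alpha_9, alpha_10} form a chain of 6 nodes with a double edge at one end; the terminal node there is the unique long simple root (C_6). A semisimple Lie algebra decomposes uniquely as the direct sum of simple ideals, one per connected component of its Dynkin diagram, so g ≅ A_4 ⊕ C_6 (dimension 24 + 78 = 102).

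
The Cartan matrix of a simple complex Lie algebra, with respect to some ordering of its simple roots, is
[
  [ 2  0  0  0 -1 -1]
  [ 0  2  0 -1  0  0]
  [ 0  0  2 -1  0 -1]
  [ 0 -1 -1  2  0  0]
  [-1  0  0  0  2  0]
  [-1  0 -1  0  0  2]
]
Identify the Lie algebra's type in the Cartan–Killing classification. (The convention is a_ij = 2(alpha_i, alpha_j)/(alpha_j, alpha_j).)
A_6 (sl(7))

The matrix has rank 6 with 2's on the diagonal. Reading the off-diagonal entries as Dynkin edges (a single edge where a_ij = a_ji = -1; a double or triple edge where a_ij * a_ji = 2 or 3), the diagram is a chain of 6 nodes with single edges (A_6). One simple-root ordering that puts it in standard form is (alpha_2, alpha_4, alpha_3, alpha_6, alpha_1, alpha_5). So the algebra is type A_6, i.e. sl(7).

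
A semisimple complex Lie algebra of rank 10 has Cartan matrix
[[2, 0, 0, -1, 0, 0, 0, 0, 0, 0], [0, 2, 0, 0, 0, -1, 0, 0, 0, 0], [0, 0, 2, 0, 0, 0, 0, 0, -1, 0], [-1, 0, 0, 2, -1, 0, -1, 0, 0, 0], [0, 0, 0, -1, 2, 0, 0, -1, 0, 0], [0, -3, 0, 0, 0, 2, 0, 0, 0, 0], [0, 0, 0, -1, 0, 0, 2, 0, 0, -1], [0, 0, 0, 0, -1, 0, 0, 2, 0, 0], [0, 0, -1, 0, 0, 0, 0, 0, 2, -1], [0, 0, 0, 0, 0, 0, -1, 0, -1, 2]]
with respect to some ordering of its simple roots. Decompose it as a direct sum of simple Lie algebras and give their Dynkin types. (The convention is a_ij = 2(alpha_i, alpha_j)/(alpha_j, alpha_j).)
The diagram associated to this matrix has two connected components: the simple roots {alpha_1, alpha_3, alpha_4, alpha_5, alpha_7, alpha_8, alpha_9, alpha_10} form a chain of 7 nodes with one extra node attached to the third node from one end (E_8), and {alpha_2, alpha_6} form two nodes joined by a triple edge (G_2). A semisimple Lie algebra decomposes uniquely as the direct sum of simple ideals, one per connected component of its Dynkin diagram, so g ≅ E_8 ⊕ G_2 (dimension 248 + 14 = 262).

type E_8 ⊕ type G_2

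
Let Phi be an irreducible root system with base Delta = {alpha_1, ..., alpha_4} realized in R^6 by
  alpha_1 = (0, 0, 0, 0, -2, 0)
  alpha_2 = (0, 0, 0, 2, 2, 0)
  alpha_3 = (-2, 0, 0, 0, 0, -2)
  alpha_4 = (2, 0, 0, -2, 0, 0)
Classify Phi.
Compute the Cartan integers a_ij = 2(alpha_i, alpha_j)/(alpha_j, alpha_j); the resulting 4x4 Cartan matrix is
[[2, -1, 0, 0], [-2, 2, 0, -1], [0, 0, 2, -1], [0, -1, -1, 2]].
The roots have two lengths (squared-length ratio 2:1); the short ones are alpha_{1}. The associated Dynkin diagram is a chain of 4 nodes with a double edge at one end; the terminal node there is the unique short simple root (B_4), so the type is B_4 (the algebra so(9)).

B4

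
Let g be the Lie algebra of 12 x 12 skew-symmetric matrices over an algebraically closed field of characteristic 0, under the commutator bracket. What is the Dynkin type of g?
type D_6

This is so(12) with 12 even, which has dimension 12(12-1)/2 = 66 and rank 12/2 = 6. In the classification of classical Lie algebras, the orthogonal algebra so(2n) in an even number of variables has type D_n; here n = 6, so the Dynkin diagram is a chain of 4 nodes with a fork of two nodes at one end (D_6). Hence the type is D_6.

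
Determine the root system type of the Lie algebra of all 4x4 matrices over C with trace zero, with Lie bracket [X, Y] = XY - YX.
This is sl(4), which has dimension 4^2 - 1 = 15 and rank 4 - 1 = 3 (a Cartan subalgebra is the diagonal traceless matrices). In the classification of classical Lie algebras, the special linear algebra sl(n+1) has type A_n; here n = 3, so the Dynkin diagram is a chain of 3 nodes with single edges (A_3). Hence the type is A_3.

A_3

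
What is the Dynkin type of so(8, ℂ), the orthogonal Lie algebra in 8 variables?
This is so(8) with 8 even, which has dimension 8(8-1)/2 = 28 and rank 8/2 = 4. In the classification of classical Lie algebras, the orthogonal algebra so(2n) in an even number of variables has type D_n; here n = 4, so the Dynkin diagram is a chain of 2 nodes with a fork of two nodes at one end (D_4). Hence the type is D_4.

type D_4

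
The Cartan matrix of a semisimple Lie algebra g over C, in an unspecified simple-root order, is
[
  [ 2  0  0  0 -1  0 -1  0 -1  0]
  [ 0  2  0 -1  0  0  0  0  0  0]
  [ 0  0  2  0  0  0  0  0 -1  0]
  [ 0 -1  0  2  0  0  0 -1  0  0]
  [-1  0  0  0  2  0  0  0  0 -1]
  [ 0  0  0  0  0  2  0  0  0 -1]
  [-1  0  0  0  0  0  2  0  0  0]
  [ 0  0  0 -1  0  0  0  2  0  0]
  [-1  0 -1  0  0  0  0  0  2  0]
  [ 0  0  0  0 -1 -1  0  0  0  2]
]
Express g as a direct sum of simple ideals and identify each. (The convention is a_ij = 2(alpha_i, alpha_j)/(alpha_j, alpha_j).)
The diagram associated to this matrix has two connected components: the simple roots {alpha_2, alpha_4, alpha_8} form a chain of 3 nodes with single edges (A_3), and {alpha_1, alpha_3, alpha_5, alpha_6, alpha_7, alpha_9, alpha_10} form a chain of 6 nodes with one extra node attached to the third node from one end (E_7). A semisimple Lie algebra decomposes uniquely as the direct sum of simple ideals, one per connected component of its Dynkin diagram, so g ≅ A_3 ⊕ E_7 (dimension 15 + 133 = 148).

A3 + E7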